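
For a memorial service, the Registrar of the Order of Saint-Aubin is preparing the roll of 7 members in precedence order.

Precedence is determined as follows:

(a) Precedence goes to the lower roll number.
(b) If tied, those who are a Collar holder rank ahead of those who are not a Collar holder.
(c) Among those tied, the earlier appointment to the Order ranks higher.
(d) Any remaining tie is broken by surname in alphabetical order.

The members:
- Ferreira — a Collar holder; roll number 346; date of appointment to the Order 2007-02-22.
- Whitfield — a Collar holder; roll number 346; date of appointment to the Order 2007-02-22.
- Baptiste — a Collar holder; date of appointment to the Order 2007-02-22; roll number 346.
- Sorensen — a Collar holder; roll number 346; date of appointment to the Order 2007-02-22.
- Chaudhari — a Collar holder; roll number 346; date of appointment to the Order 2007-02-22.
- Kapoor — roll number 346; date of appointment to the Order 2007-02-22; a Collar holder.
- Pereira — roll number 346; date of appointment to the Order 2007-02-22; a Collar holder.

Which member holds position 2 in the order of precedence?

By roll number (lower first): Baptiste, Chaudhari, Ferreira, Kapoor, Pereira, Sorensen and Whitfield (each 346).
Baptiste, Chaudhari, Ferreira, Kapoor, Pereira, Sorensen and Whitfield are each a Collar holder, so the next rule applies.
Baptiste, Chaudhari, Ferreira, Kapoor, Pereira, Sorensen and Whitfield all have date of appointment to the Order 2007-02-22, so the next rule applies.
Among Baptiste, Chaudhari, Ferreira, Kapoor, Pereira, Sorensen and Whitfield, alphabetically by surname: Baptiste before Chaudhari before Ferreira before Kapoor before Pereira before Sorensen before Whitfield.
Order: Baptiste, Chaudhari, Ferreira, Kapoor, Pereira, Sorensen, Whitfield.

Chaudhari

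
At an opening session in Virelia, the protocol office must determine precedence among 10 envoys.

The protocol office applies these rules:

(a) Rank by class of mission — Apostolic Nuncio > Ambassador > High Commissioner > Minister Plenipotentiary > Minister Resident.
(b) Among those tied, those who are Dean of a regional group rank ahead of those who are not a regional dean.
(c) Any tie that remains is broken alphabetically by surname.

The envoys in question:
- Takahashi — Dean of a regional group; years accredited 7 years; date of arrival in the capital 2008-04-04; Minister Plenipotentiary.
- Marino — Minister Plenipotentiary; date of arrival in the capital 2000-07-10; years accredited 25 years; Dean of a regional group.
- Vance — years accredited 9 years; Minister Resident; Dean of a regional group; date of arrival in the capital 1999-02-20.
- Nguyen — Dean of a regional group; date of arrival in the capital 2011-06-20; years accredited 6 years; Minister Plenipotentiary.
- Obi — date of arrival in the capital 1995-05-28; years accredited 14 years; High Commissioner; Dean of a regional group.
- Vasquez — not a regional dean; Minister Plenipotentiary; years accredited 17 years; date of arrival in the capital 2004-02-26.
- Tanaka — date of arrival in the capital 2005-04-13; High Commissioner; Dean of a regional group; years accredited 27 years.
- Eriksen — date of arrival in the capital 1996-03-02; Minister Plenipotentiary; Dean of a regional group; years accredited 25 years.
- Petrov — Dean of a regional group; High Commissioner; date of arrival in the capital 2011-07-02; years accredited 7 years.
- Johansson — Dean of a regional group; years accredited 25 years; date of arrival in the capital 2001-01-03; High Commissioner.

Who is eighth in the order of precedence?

Takahashi

By class of mission: Johansson, Obi, Petrov and Tanaka (High Commissioner); then Eriksen, Marino, Nguyen, Takahashi and Vasquez (Minister Plenipotentiary); then Vance (Minister Resident).
Johansson, Obi, Petrov and Tanaka are each Dean of a regional group, so the next rule applies.
Among Johansson, Obi, Petrov and Tanaka, alphabetically by surname: Johansson before Obi before Petrov before Tanaka.
Among Eriksen, Marino, Nguyen, Takahashi and Vasquez, Dean of a regional group before not a regional dean: Eriksen, Marino, Nguyen and Takahashi (Dean of a regional group) before Vasquez (not a regional dean).
Among Eriksen, Marino, Nguyen and Takahashi, alphabetically by surname: Eriksen before Marino before Nguyen before Takahashi.
Order: Johansson, Obi, Petrov, Tanaka, Eriksen, Marino, Nguyen, Takahashi, Vasquez, Vance.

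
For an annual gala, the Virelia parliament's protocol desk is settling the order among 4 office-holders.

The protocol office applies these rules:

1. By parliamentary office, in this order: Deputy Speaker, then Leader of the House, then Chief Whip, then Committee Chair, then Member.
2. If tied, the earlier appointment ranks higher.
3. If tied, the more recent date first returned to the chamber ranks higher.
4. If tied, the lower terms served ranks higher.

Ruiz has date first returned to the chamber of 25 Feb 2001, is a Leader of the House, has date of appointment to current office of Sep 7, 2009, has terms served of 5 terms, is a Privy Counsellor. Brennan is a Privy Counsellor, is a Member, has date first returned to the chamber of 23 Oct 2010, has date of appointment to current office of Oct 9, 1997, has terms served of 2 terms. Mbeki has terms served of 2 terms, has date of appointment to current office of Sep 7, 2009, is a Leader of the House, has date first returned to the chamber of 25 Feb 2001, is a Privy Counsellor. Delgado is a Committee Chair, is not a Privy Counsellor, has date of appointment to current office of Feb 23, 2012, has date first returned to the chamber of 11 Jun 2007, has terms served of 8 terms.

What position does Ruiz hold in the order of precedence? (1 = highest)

2

By parliamentary office: Mbeki and Ruiz (Leader of the House); then Delgado (Committee Chair); then Brennan (Member).
Mbeki and Ruiz both have date of appointment to current office Sep 7, 2009, so the next rule applies.
Mbeki and Ruiz both have date first returned to the chamber 25 Feb 2001, so the next rule applies.
Among Mbeki and Ruiz, by terms served (lower first): Mbeki (2 terms) before Ruiz (5 terms).
Order: Mbeki, Ruiz, Delgado, Brennan. So position 2.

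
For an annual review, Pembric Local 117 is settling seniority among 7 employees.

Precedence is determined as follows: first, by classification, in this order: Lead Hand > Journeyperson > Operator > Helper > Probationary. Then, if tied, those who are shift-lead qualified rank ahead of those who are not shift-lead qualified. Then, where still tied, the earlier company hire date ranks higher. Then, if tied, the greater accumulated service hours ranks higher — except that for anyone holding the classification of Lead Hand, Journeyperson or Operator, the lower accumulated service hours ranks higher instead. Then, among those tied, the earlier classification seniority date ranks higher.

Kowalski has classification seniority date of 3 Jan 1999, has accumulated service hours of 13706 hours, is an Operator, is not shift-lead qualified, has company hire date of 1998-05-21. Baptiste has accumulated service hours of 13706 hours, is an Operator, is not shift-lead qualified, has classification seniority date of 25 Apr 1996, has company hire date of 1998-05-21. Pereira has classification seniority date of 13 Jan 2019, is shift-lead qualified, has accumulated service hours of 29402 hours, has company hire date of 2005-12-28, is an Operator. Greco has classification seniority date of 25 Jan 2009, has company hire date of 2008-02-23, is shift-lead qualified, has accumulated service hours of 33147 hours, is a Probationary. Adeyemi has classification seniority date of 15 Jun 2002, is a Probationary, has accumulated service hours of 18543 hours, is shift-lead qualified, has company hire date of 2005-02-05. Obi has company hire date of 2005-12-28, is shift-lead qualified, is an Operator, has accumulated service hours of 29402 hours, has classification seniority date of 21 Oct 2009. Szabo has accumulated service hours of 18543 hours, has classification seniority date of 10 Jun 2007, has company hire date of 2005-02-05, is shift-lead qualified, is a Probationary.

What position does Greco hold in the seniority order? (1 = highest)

By classification: Obi, Pereira, Baptiste and Kowalski (Operator); then Adeyemi, Szabo and Greco (Probationary).
Among Obi, Pereira, Baptiste and Kowalski, shift-lead qualified before not shift-lead qualified: Obi and Pereira (shift-lead qualified) before Baptiste and Kowalski (not shift-lead qualified).
Obi and Pereira both have company hire date 2005-12-28, so the next rule applies.
Obi and Pereira both have accumulated service hours 29402 hours, so the next rule applies.
Among Obi and Pereira, by classification seniority date (earlier first): Obi (21 Oct 2009) before Pereira (13 Jan 2019).
Baptiste and Kowalski both have company hire date 1998-05-21, so the next rule applies.
Baptiste and Kowalski both have accumulated service hours 13706 hours, so the next rule applies.
Among Baptiste and Kowalski, by classification seniority date (earlier first): Baptiste (25 Apr 1996) before Kowalski (3 Jan 1999).
Adeyemi, Szabo and Greco are each shift-lead qualified, so the next rule applies.
Among Adeyemi, Szabo and Greco, by company hire date (earlier first): Adeyemi and Szabo (2005-02-05) before Greco (2008-02-23).
Adeyemi and Szabo both have accumulated service hours 18543 hours, so the next rule applies.
Among Adeyemi and Szabo, by classification seniority date (earlier first): Adeyemi (15 Jun 2002) before Szabo (10 Jun 2007).
Order: Obi, Pereira, Baptiste, Kowalski, Adeyemi, Szabo, Greco. So position 7.

7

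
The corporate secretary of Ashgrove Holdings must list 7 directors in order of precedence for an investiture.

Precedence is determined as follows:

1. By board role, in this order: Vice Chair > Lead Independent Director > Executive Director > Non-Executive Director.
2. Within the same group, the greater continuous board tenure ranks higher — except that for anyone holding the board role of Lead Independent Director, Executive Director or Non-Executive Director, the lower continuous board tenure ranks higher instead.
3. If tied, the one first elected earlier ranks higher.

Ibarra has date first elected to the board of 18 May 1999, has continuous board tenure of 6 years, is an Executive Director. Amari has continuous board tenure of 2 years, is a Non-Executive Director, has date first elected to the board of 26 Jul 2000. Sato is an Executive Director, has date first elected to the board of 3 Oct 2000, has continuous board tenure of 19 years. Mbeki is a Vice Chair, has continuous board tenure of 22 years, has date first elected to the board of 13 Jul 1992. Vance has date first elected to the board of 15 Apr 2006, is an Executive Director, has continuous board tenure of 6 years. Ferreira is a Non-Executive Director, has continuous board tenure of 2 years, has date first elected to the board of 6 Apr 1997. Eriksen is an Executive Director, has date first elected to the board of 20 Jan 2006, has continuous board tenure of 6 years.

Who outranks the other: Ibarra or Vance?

By board role: Mbeki (Vice Chair); then Ibarra, Eriksen, Vance and Sato (Executive Director); then Ferreira and Amari (Non-Executive Director).
Among Ibarra, Eriksen, Vance and Sato, by continuous board tenure (lower first) (reversed rule for this group): Ibarra, Eriksen and Vance (6 years) before Sato (19 years).
Among Ibarra, Eriksen and Vance, by date first elected to the board (earlier first): Ibarra (18 May 1999) before Eriksen (20 Jan 2006) before Vance (15 Apr 2006).
Ferreira and Amari both have continuous board tenure 2 years, so the next rule applies.
Among Ferreira and Amari, by date first elected to the board (earlier first): Ferreira (6 Apr 1997) before Amari (26 Jul 2000).
So Ibarra takes precedence.

Ibarra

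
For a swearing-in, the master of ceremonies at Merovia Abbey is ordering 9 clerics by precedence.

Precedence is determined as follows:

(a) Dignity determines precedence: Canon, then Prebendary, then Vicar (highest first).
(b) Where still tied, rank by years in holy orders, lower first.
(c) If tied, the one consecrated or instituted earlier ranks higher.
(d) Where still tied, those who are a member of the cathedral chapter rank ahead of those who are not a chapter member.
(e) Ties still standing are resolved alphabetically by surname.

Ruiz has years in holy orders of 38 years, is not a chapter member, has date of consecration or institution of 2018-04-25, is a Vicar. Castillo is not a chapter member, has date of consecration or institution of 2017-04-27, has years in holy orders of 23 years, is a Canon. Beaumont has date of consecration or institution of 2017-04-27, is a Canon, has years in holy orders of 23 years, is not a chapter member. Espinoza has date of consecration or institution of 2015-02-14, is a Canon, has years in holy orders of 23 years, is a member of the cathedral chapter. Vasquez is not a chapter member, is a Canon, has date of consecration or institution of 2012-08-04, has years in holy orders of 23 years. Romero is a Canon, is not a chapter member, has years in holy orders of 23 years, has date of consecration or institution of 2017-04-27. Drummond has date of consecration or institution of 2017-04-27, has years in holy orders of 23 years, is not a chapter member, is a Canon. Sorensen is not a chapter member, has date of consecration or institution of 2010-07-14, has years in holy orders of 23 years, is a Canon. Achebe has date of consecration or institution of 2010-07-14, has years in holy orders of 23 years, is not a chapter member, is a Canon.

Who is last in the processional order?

By dignity: Achebe, Sorensen, Vasquez, Espinoza, Beaumont, Castillo, Drummond and Romero (Canon); then Ruiz (Vicar).
Achebe, Sorensen, Vasquez, Espinoza, Beaumont, Castillo, Drummond and Romero all have years in holy orders 23 years, so the next rule applies.
Among Achebe, Sorensen, Vasquez, Espinoza, Beaumont, Castillo, Drummond and Romero, by date of consecration or institution (earlier first): Achebe and Sorensen (2010-07-14) before Vasquez (2012-08-04) before Espinoza (2015-02-14) before Beaumont, Castillo, Drummond and Romero (2017-04-27).
Achebe and Sorensen are each not a chapter member, so the next rule applies.
Among Achebe and Sorensen, alphabetically by surname: Achebe before Sorensen.
Beaumont, Castillo, Drummond and Romero are each not a chapter member, so the next rule applies.
Among Beaumont, Castillo, Drummond and Romero, alphabetically by surname: Beaumont before Castillo before Drummond before Romero.
Order: Achebe, Sorensen, Vasquez, Espinoza, Beaumont, Castillo, Drummond, Romero, Ruiz.

Ruiz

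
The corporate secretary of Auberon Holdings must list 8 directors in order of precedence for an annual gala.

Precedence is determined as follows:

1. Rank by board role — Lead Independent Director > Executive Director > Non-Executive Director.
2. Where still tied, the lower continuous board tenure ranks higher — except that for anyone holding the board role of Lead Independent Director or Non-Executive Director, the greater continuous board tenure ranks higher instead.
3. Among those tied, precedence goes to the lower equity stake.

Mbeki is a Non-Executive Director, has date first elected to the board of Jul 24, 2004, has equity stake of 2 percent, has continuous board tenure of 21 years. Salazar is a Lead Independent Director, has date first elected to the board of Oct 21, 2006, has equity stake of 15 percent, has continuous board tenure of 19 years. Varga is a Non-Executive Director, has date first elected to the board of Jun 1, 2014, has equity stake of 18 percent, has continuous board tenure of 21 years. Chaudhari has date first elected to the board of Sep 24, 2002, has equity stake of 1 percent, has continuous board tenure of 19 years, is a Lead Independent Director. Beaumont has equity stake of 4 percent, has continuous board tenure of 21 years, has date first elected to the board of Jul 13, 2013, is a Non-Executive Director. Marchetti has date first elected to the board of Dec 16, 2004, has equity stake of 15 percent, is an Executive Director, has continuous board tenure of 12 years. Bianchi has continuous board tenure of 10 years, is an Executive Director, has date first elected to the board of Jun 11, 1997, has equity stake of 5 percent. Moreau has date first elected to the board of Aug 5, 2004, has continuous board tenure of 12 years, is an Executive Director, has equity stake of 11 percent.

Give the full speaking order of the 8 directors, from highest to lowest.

Chaudhari, Salazar, Bianchi, Moreau, Marchetti, Mbeki, Beaumont, Varga

By board role: Chaudhari and Salazar (Lead Independent Director); then Bianchi, Moreau and Marchetti (Executive Director); then Mbeki, Beaumont and Varga (Non-Executive Director).
Chaudhari and Salazar both have continuous board tenure 19 years, so the next rule applies.
Among Chaudhari and Salazar, by equity stake (lower first): Chaudhari (1 percent) before Salazar (15 percent).
Among Bianchi, Moreau and Marchetti, by continuous board tenure (lower first): Bianchi (10 years) before Moreau and Marchetti (12 years).
Among Moreau and Marchetti, by equity stake (lower first): Moreau (11 percent) before Marchetti (15 percent).
Mbeki, Beaumont and Varga all have continuous board tenure 21 years, so the next rule applies.
Among Mbeki, Beaumont and Varga, by equity stake (lower first): Mbeki (2 percent) before Beaumont (4 percent) before Varga (18 percent).
Full order: Chaudhari, Salazar, Bianchi, Moreau, Marchetti, Mbeki, Beaumont, Varga.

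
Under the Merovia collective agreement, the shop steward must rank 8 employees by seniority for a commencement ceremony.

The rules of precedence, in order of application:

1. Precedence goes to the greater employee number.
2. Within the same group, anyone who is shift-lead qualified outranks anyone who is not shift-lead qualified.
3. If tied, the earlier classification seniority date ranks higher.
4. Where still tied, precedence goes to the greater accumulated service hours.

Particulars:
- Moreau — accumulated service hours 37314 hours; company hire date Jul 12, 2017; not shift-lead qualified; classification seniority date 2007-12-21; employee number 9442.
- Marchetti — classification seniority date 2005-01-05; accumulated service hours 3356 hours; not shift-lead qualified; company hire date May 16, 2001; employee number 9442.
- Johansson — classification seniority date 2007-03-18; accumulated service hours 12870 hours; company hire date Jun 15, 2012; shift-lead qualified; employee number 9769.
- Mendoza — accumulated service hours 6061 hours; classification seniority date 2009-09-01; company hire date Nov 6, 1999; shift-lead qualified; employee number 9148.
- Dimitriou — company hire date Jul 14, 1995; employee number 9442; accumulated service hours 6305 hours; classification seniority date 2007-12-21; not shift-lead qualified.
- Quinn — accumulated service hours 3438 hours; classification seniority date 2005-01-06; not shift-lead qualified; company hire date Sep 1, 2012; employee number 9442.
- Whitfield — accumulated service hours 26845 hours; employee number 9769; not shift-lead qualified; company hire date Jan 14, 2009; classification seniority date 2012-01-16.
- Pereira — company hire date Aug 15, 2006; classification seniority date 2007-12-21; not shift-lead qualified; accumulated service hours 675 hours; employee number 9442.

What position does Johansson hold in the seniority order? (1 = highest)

1

By employee number (higher first): Johansson and Whitfield (both 9769); then Marchetti, Quinn, Moreau, Dimitriou and Pereira (each 9442); then Mendoza (9148).
Among Johansson and Whitfield, shift-lead qualified before not shift-lead qualified: Johansson (shift-lead qualified) before Whitfield (not shift-lead qualified).
Marchetti, Quinn, Moreau, Dimitriou and Pereira are each not shift-lead qualified, so the next rule applies.
Among Marchetti, Quinn, Moreau, Dimitriou and Pereira, by classification seniority date (earlier first): Marchetti (2005-01-05) before Quinn (2005-01-06) before Moreau, Dimitriou and Pereira (2007-12-21).
Among Moreau, Dimitriou and Pereira, by accumulated service hours (higher first): Moreau (37314 hours) before Dimitriou (6305 hours) before Pereira (675 hours).
Order: Johansson, Whitfield, Marchetti, Quinn, Moreau, Dimitriou, Pereira, Mendoza. So position 1.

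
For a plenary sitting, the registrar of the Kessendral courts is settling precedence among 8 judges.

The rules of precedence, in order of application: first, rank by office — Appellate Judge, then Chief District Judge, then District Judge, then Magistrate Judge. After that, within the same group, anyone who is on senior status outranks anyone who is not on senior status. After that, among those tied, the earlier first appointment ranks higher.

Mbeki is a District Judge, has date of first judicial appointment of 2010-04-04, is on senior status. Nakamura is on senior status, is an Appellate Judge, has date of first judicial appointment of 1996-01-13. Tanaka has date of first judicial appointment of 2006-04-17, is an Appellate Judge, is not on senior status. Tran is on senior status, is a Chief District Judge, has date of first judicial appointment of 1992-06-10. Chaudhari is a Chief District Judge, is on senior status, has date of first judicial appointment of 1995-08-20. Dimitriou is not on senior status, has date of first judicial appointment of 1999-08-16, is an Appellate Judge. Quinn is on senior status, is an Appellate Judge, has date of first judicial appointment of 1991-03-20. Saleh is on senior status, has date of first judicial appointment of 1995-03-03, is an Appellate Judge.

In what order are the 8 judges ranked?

Quinn, Saleh, Nakamura, Dimitriou, Tanaka, Tran, Chaudhari, Mbeki

By office: Quinn, Saleh, Nakamura, Dimitriou and Tanaka (Appellate Judge); then Tran and Chaudhari (Chief District Judge); then Mbeki (District Judge).
Among Quinn, Saleh, Nakamura, Dimitriou and Tanaka, on senior status before not on senior status: Quinn, Saleh and Nakamura (on senior status) before Dimitriou and Tanaka (not on senior status).
Among Quinn, Saleh and Nakamura, by date of first judicial appointment (earlier first): Quinn (1991-03-20) before Saleh (1995-03-03) before Nakamura (1996-01-13).
Among Dimitriou and Tanaka, by date of first judicial appointment (earlier first): Dimitriou (1999-08-16) before Tanaka (2006-04-17).
Tran and Chaudhari are each on senior status, so the next rule applies.
Among Tran and Chaudhari, by date of first judicial appointment (earlier first): Tran (1992-06-10) before Chaudhari (1995-08-20).
Full order: Quinn, Saleh, Nakamura, Dimitriou, Tanaka, Tran, Chaudhari, Mbeki.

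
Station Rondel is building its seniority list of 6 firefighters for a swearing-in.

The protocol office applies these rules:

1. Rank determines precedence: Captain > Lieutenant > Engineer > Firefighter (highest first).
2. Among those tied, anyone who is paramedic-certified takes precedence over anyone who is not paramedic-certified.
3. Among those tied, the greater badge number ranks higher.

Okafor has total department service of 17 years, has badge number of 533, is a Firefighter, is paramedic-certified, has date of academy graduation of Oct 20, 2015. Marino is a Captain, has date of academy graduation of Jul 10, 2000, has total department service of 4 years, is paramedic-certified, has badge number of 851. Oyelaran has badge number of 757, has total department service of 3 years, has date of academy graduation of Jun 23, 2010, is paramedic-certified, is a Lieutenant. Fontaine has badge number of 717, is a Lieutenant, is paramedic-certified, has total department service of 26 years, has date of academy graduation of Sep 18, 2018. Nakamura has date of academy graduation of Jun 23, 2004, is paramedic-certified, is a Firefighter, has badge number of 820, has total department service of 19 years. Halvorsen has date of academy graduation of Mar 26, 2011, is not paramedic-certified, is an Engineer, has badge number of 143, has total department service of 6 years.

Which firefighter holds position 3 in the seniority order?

By rank: Marino (Captain); then Oyelaran and Fontaine (Lieutenant); then Halvorsen (Engineer); then Nakamura and Okafor (Firefighter).
Oyelaran and Fontaine are each paramedic-certified, so the next rule applies.
Among Oyelaran and Fontaine, by badge number (higher first): Oyelaran (757) before Fontaine (717).
Nakamura and Okafor are each paramedic-certified, so the next rule applies.
Among Nakamura and Okafor, by badge number (higher first): Nakamura (820) before Okafor (533).
Order: Marino, Oyelaran, Fontaine, Halvorsen, Nakamura, Okafor.

Fontaine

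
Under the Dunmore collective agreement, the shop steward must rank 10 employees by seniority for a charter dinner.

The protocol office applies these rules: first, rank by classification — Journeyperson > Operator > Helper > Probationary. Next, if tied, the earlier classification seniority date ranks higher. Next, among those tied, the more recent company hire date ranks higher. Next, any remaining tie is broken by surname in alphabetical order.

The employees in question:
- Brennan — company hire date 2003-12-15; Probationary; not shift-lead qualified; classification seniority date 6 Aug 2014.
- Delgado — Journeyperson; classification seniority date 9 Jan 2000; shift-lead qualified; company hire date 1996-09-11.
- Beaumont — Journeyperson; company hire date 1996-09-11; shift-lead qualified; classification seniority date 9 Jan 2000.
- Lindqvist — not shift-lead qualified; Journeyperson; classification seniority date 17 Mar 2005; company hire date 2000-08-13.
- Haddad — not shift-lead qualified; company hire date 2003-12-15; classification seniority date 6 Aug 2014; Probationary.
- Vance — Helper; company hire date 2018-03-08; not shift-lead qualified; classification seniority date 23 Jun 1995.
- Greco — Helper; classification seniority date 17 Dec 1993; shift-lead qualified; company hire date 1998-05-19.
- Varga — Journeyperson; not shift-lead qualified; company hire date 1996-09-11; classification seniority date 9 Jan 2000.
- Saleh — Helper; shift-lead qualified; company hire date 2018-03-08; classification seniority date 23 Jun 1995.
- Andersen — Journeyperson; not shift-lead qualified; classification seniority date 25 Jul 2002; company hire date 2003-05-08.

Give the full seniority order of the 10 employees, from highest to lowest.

Beaumont, Delgado, Varga, Andersen, Lindqvist, Greco, Saleh, Vance, Brennan, Haddad

By classification: Beaumont, Delgado, Varga, Andersen and Lindqvist (Journeyperson); then Greco, Saleh and Vance (Helper); then Brennan and Haddad (Probationary).
Among Beaumont, Delgado, Varga, Andersen and Lindqvist, by classification seniority date (earlier first): Beaumont, Delgado and Varga (9 Jan 2000) before Andersen (25 Jul 2002) before Lindqvist (17 Mar 2005).
Beaumont, Delgado and Varga all have company hire date 1996-09-11, so the next rule applies.
Among Beaumont, Delgado and Varga, alphabetically by surname: Beaumont before Delgado before Varga.
Among Greco, Saleh and Vance, by classification seniority date (earlier first): Greco (17 Dec 1993) before Saleh and Vance (23 Jun 1995).
Saleh and Vance both have company hire date 2018-03-08, so the next rule applies.
Among Saleh and Vance, alphabetically by surname: Saleh before Vance.
Brennan and Haddad both have classification seniority date 6 Aug 2014, so the next rule applies.
Brennan and Haddad both have company hire date 2003-12-15, so the next rule applies.
Among Brennan and Haddad, alphabetically by surname: Brennan before Haddad.
Full order: Beaumont, Delgado, Varga, Andersen, Lindqvist, Greco, Saleh, Vance, Brennan, Haddad.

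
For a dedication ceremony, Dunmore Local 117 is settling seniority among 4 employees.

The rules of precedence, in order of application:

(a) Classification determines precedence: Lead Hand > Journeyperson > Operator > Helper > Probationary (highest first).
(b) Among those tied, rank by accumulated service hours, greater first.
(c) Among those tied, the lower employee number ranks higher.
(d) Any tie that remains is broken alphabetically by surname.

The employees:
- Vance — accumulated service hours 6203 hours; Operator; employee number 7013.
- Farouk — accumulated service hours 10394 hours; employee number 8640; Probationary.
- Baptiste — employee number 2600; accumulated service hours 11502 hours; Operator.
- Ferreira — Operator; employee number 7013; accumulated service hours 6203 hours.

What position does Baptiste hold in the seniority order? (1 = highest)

1

By classification: Baptiste, Ferreira and Vance (Operator); then Farouk (Probationary).
Among Baptiste, Ferreira and Vance, by accumulated service hours (higher first): Baptiste (11502 hours) before Ferreira and Vance (6203 hours).
Ferreira and Vance both have employee number 7013, so the next rule applies.
Among Ferreira and Vance, alphabetically by surname: Ferreira before Vance.
Order: Baptiste, Ferreira, Vance, Farouk. So position 1.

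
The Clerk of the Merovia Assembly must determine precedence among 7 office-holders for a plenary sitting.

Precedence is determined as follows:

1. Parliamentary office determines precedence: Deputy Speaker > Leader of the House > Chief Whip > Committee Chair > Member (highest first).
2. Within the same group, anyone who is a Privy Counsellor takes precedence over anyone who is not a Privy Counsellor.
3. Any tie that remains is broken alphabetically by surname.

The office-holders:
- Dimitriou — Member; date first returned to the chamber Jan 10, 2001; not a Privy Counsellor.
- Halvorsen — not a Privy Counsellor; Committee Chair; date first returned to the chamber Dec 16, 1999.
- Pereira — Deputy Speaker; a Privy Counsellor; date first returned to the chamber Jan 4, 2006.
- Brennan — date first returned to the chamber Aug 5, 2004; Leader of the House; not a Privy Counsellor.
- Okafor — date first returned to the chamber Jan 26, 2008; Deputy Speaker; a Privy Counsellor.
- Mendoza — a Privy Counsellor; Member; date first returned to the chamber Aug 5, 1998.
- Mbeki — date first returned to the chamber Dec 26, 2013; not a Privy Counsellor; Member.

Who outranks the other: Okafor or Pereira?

Okafor

By parliamentary office: Okafor and Pereira (Deputy Speaker); then Brennan (Leader of the House); then Halvorsen (Committee Chair); then Mendoza, Dimitriou and Mbeki (Member).
Okafor and Pereira are each a Privy Counsellor, so the next rule applies.
Among Okafor and Pereira, alphabetically by surname: Okafor before Pereira.
Among Mendoza, Dimitriou and Mbeki, a Privy Counsellor before not a Privy Counsellor: Mendoza (a Privy Counsellor) before Dimitriou and Mbeki (not a Privy Counsellor).
Among Dimitriou and Mbeki, alphabetically by surname: Dimitriou before Mbeki.
So Okafor takes precedence.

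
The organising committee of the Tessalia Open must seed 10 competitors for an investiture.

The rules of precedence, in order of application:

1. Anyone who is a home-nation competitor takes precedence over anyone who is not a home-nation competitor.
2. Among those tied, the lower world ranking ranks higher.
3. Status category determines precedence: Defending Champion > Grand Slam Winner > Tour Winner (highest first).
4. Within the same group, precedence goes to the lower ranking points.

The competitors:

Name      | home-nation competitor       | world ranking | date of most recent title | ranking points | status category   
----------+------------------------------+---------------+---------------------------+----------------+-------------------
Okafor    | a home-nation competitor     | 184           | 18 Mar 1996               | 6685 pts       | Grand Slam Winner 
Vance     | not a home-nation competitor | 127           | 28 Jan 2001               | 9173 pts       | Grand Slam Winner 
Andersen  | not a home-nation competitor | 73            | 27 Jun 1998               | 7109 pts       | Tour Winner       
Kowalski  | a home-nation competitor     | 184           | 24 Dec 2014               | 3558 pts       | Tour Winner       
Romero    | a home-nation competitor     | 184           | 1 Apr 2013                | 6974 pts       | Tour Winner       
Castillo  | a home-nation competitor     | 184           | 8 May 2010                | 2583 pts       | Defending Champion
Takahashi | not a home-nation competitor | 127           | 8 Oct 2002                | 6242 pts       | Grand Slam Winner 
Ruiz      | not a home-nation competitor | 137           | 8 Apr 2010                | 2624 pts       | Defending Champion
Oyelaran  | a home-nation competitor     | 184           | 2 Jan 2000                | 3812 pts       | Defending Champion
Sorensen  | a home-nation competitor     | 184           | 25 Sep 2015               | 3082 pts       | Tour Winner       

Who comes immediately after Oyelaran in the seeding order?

By the first rule: Castillo, Oyelaran, Okafor, Sorensen, Kowalski and Romero (each a home-nation competitor); then Andersen, Takahashi, Vance and Ruiz (each not a home-nation competitor).
Castillo, Oyelaran, Okafor, Sorensen, Kowalski and Romero all have world ranking 184, so the next rule applies.
Among Castillo, Oyelaran, Okafor, Sorensen, Kowalski and Romero, by status category: Castillo and Oyelaran (Defending Champion) before Okafor (Grand Slam Winner) before Sorensen, Kowalski and Romero (Tour Winner).
Among Castillo and Oyelaran, by ranking points (lower first): Castillo (2583 pts) before Oyelaran (3812 pts).
Among Sorensen, Kowalski and Romero, by ranking points (lower first): Sorensen (3082 pts) before Kowalski (3558 pts) before Romero (6974 pts).
Among Andersen, Takahashi, Vance and Ruiz, by world ranking (lower first): Andersen (73) before Takahashi and Vance (127) before Ruiz (137).
Takahashi and Vance are each Grand Slam Winner, so the next rule applies.
Among Takahashi and Vance, by ranking points (lower first): Takahashi (6242 pts) before Vance (9173 pts).
Order: Castillo, Oyelaran, Okafor, Sorensen, Kowalski, Romero, Andersen, Takahashi, Vance, Ruiz.

Okafor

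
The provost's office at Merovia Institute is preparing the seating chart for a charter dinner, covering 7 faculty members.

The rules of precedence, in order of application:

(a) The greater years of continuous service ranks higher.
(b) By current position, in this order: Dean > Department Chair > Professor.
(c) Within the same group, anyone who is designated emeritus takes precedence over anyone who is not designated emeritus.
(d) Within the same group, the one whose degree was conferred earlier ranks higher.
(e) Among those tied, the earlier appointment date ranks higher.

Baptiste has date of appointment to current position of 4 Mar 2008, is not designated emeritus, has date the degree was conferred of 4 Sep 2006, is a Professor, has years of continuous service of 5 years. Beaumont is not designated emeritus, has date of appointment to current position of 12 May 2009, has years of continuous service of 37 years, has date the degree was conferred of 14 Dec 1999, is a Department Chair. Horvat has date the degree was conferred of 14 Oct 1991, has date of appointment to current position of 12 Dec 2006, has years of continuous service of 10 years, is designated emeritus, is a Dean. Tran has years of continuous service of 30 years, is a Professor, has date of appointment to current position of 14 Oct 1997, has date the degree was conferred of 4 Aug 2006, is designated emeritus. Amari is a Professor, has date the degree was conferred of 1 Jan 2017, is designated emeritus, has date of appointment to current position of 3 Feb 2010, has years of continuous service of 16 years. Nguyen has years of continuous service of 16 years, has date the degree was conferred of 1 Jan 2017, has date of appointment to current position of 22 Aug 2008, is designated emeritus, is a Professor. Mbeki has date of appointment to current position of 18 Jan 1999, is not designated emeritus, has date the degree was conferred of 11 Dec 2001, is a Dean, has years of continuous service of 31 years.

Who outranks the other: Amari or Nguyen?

Nguyen

By years of continuous service (higher first): Beaumont (37 years); then Mbeki (31 years); then Tran (30 years); then Nguyen and Amari (both 16 years); then Horvat (10 years); then Baptiste (5 years).
Nguyen and Amari are each Professor, so the next rule applies.
Nguyen and Amari are each designated emeritus, so the next rule applies.
Nguyen and Amari both have date the degree was conferred 1 Jan 2017, so the next rule applies.
Among Nguyen and Amari, by date of appointment to current position (earlier first): Nguyen (22 Aug 2008) before Amari (3 Feb 2010).
So Nguyen takes precedence.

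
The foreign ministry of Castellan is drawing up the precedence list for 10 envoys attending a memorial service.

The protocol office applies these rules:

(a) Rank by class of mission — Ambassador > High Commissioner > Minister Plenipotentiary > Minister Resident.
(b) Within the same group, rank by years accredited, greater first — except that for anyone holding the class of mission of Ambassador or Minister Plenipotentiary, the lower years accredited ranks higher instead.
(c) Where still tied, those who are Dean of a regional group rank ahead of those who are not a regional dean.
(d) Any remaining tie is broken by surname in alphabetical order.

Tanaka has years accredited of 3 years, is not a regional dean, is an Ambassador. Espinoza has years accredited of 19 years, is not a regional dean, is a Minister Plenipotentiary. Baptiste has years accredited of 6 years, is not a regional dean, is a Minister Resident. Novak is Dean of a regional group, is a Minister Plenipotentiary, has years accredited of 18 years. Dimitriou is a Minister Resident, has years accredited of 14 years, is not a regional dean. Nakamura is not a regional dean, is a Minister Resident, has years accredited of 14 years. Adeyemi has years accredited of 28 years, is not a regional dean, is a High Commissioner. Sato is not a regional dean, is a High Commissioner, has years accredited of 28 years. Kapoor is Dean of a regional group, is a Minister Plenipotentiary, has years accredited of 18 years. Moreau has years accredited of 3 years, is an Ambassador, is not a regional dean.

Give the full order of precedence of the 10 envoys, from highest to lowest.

Moreau, Tanaka, Adeyemi, Sato, Kapoor, Novak, Espinoza, Dimitriou, Nakamura, Baptiste

By class of mission: Moreau and Tanaka (Ambassador); then Adeyemi and Sato (High Commissioner); then Kapoor, Novak and Espinoza (Minister Plenipotentiary); then Dimitriou, Nakamura and Baptiste (Minister Resident).
Moreau and Tanaka both have years accredited 3 years, so the next rule applies.
Moreau and Tanaka are each not a regional dean, so the next rule applies.
Among Moreau and Tanaka, alphabetically by surname: Moreau before Tanaka.
Adeyemi and Sato both have years accredited 28 years, so the next rule applies.
Adeyemi and Sato are each not a regional dean, so the next rule applies.
Among Adeyemi and Sato, alphabetically by surname: Adeyemi before Sato.
Among Kapoor, Novak and Espinoza, by years accredited (lower first) (reversed rule for this group): Kapoor and Novak (18 years) before Espinoza (19 years).
Kapoor and Novak are each Dean of a regional group, so the next rule applies.
Among Kapoor and Novak, alphabetically by surname: Kapoor before Novak.
Among Dimitriou, Nakamura and Baptiste, by years accredited (higher first): Dimitriou and Nakamura (14 years) before Baptiste (6 years).
Dimitriou and Nakamura are each not a regional dean, so the next rule applies.
Among Dimitriou and Nakamura, alphabetically by surname: Dimitriou before Nakamura.
Full order: Moreau, Tanaka, Adeyemi, Sato, Kapoor, Novak, Espinoza, Dimitriou, Nakamura, Baptiste.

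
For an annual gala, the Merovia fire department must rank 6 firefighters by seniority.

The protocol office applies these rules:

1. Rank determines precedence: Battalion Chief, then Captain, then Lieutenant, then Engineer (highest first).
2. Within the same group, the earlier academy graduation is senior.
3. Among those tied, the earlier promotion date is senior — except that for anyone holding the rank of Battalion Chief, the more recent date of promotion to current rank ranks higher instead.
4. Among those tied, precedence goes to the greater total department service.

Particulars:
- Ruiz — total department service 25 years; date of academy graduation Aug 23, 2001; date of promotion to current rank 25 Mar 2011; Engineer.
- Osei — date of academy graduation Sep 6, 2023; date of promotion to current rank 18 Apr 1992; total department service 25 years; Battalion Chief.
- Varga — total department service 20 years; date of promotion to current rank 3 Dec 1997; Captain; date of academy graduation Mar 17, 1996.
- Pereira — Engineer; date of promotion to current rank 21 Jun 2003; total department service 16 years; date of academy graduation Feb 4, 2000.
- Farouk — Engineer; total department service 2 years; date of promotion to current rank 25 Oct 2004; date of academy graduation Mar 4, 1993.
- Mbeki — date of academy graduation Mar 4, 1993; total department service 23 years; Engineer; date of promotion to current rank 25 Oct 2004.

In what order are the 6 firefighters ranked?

By rank: Osei (Battalion Chief); then Varga (Captain); then Mbeki, Farouk, Pereira and Ruiz (Engineer).
Among Mbeki, Farouk, Pereira and Ruiz, by date of academy graduation (earlier first): Mbeki and Farouk (Mar 4, 1993) before Pereira (Feb 4, 2000) before Ruiz (Aug 23, 2001).
Mbeki and Farouk both have date of promotion to current rank 25 Oct 2004, so the next rule applies.
Among Mbeki and Farouk, by total department service (higher first): Mbeki (23 years) before Farouk (2 years).
Full order: Osei, Varga, Mbeki, Farouk, Pereira, Ruiz.

Osei, Varga, Mbeki, Farouk, Pereira, Ruiz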